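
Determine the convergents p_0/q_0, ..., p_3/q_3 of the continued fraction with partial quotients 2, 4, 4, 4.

Using the convergent recurrence p_i = a_i*p_{i-1} + p_{i-2}, q_i = a_i*q_{i-1} + q_{i-2} with p_{-2}=0, p_{-1}=1, q_{-2}=1, q_{-1}=0:
  i=0: a_0=2, p_0 = 2*1 + 0 = 2, q_0 = 2*0 + 1 = 1.
  i=1: a_1=4, p_1 = 4*2 + 1 = 9, q_1 = 4*1 + 0 = 4.
  i=2: a_2=4, p_2 = 4*9 + 2 = 38, q_2 = 4*4 + 1 = 17.
  i=3: a_3=4, p_3 = 4*38 + 9 = 161, q_3 = 4*17 + 4 = 72.

2/1, 9/4, 38/17, 161/72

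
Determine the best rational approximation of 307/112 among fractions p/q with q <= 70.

159/58

Expand x = 307/112 as a continued fraction with the Euclidean algorithm:
  307 = 2*112 + 83, so a_0 = 2.
  112 = 1*83 + 29, so a_1 = 1.
  83 = 2*29 + 25, so a_2 = 2.
  29 = 1*25 + 4, so a_3 = 1.
  25 = 6*4 + 1, so a_4 = 6.
  4 = 4*1 + 0, so a_5 = 4.
so x = [2; 1, 2, 1, 6, 4].
Convergents (p_i = a_i*p_{i-1} + p_{i-2}, q_i = a_i*q_{i-1} + q_{i-2} with p_{-2}=0, p_{-1}=1, q_{-2}=1, q_{-1}=0), until the denominator exceeds 70:
  i=0: a_0=2, p_0 = 2*1 + 0 = 2, q_0 = 2*0 + 1 = 1.
  i=1: a_1=1, p_1 = 1*2 + 1 = 3, q_1 = 1*1 + 0 = 1.
  i=2: a_2=2, p_2 = 2*3 + 2 = 8, q_2 = 2*1 + 1 = 3.
  i=3: a_3=1, p_3 = 1*8 + 3 = 11, q_3 = 1*3 + 1 = 4.
  i=4: a_4=6, p_4 = 6*11 + 8 = 74, q_4 = 6*4 + 3 = 27.
  i=5: a_5=4, p_5 = 4*74 + 11 = 307, q_5 = 4*27 + 4 = 112.
q_5 = 112 > 70, so the last convergent with denominator <= 70 is p_4/q_4 = 74/27.
The closest fraction with denominator <= 70 is either p_4/q_4 or the intermediate fraction (k*p_4 + p_3)/(k*q_4 + q_3) with the largest k >= 1 whose denominator stays <= 70; these approach x as k grows, and every other convergent or intermediate fraction in range is farther away.
Largest k: floor((70 - q_3)/q_4) = floor((70 - 4)/27) = 2.
That gives (2*74 + 11)/(2*27 + 4) = 159/58.
Compare the errors: |x - 74/27| = |307*27 - 74*112|/(112*27) = 1/3024, and |x - 159/58| = |307*58 - 159*112|/(112*58) = 2/6496.
Cross-multiplying, 2*3024 = 6048 < 6496 = 1*6496, so 2/6496 is smaller: the intermediate fraction 159/58 is closer to x than 74/27.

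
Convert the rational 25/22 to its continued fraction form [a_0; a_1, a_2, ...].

[1; 7, 3]

Run the Euclidean algorithm on 25 and 22; the successive quotients are the partial quotients a_0, a_1, ... (each step inverts the fractional part left over by the previous one):
  25 = 1*22 + 3, so a_0 = 1.
  22 = 7*3 + 1, so a_1 = 7.
  3 = 3*1 + 0, so a_2 = 3.
The remainder reaches 0 after 3 divisions, so the expansion has 3 partial quotients, read off in order.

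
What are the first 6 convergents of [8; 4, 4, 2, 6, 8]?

Using the convergent recurrence p_i = a_i*p_{i-1} + p_{i-2}, q_i = a_i*q_{i-1} + q_{i-2} with p_{-2}=0, p_{-1}=1, q_{-2}=1, q_{-1}=0:
  i=0: a_0=8, p_0 = 8*1 + 0 = 8, q_0 = 8*0 + 1 = 1.
  i=1: a_1=4, p_1 = 4*8 + 1 = 33, q_1 = 4*1 + 0 = 4.
  i=2: a_2=4, p_2 = 4*33 + 8 = 140, q_2 = 4*4 + 1 = 17.
  i=3: a_3=2, p_3 = 2*140 + 33 = 313, q_3 = 2*17 + 4 = 38.
  i=4: a_4=6, p_4 = 6*313 + 140 = 2018, q_4 = 6*38 + 17 = 245.
  i=5: a_5=8, p_5 = 8*2018 + 313 = 16457, q_5 = 8*245 + 38 = 1998.

8/1, 33/4, 140/17, 313/38, 2018/245, 16457/1998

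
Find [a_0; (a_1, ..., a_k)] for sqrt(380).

[19; (2, 38)]

Write x_i = (sqrt(380) + m_i)/d_i with (m_0, d_0) = (0, 1). a_0 = floor(sqrt(380)) = 19, since 19^2 = 361 <= 380 < 400 = 20^2.
Iterate m_{i+1} = d_i*a_i - m_i, d_{i+1} = (380 - m_{i+1}^2)/d_i, a_{i+1} = floor((a_0 + m_{i+1})/d_{i+1}):
  m_1 = 1*19 - 0 = 19, d_1 = (380 - 19^2)/1 = 19/1 = 19, a_1 = floor((19 + 19)/19) = 2.
  m_2 = 19*2 - 19 = 19, d_2 = (380 - 19^2)/19 = 19/19 = 1, a_2 = floor((19 + 19)/1) = 38.
  m_3 = 1*38 - 19 = 19, d_3 = (380 - 19^2)/1 = 19/1 = 19: (m_3, d_3) = (m_1, d_1) = (19, 19), so from here the quotients repeat a_1, a_2; the period length is 2.
Hence the expansion of sqrt(380) is a_0 = 19 followed by the repeating block 2, 38 (period 2).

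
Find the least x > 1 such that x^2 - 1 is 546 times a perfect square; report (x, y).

First expand sqrt(546) as a continued fraction. With x_i = (sqrt(546) + m_i)/d_i and (m_0, d_0) = (0, 1): a_0 = floor(sqrt(546)) = 23, since 23^2 = 529 <= 546 < 576 = 24^2.
Iterate m_{i+1} = d_i*a_i - m_i, d_{i+1} = (546 - m_{i+1}^2)/d_i, a_{i+1} = floor((a_0 + m_{i+1})/d_{i+1}):
  m_1 = 1*23 - 0 = 23, d_1 = (546 - 23^2)/1 = 17/1 = 17, a_1 = floor((23 + 23)/17) = 2.
  m_2 = 17*2 - 23 = 11, d_2 = (546 - 11^2)/17 = 425/17 = 25, a_2 = floor((23 + 11)/25) = 1.
  m_3 = 25*1 - 11 = 14, d_3 = (546 - 14^2)/25 = 350/25 = 14, a_3 = floor((23 + 14)/14) = 2.
  m_4 = 14*2 - 14 = 14, d_4 = (546 - 14^2)/14 = 350/14 = 25, a_4 = floor((23 + 14)/25) = 1.
  m_5 = 25*1 - 14 = 11, d_5 = (546 - 11^2)/25 = 425/25 = 17, a_5 = floor((23 + 11)/17) = 2.
  m_6 = 17*2 - 11 = 23, d_6 = (546 - 23^2)/17 = 17/17 = 1, a_6 = floor((23 + 23)/1) = 46.
  m_7 = 1*46 - 23 = 23, d_7 = (546 - 23^2)/1 = 17/1 = 17: (m_7, d_7) = (m_1, d_1) = (23, 17), so from here the quotients repeat a_1, ..., a_6; the period length is 6.
So sqrt(546) = [23; (2, 1, 2, 1, 2, 46)] with period length k = 6.
k is even, so the fundamental solution of x^2 - 546y^2 = 1 is (p_{k-1}, q_{k-1}) = (p_5, q_5); compute convergents through index 5.
Convergents (p_i = a_i*p_{i-1} + p_{i-2}, q_i = a_i*q_{i-1} + q_{i-2} with p_{-2}=0, p_{-1}=1, q_{-2}=1, q_{-1}=0):
  i=0: a_0=23, p_0 = 23*1 + 0 = 23, q_0 = 23*0 + 1 = 1.
  i=1: a_1=2, p_1 = 2*23 + 1 = 47, q_1 = 2*1 + 0 = 2.
  i=2: a_2=1, p_2 = 1*47 + 23 = 70, q_2 = 1*2 + 1 = 3.
  i=3: a_3=2, p_3 = 2*70 + 47 = 187, q_3 = 2*3 + 2 = 8.
  i=4: a_4=1, p_4 = 1*187 + 70 = 257, q_4 = 1*8 + 3 = 11.
  i=5: a_5=2, p_5 = 2*257 + 187 = 701, q_5 = 2*11 + 8 = 30.
Check: 701^2 - 546*30^2 = 491401 - 491400 = 1, so (x, y) = (701, 30) solves the equation, and by the theorem it is the least positive solution.

(x, y) = (701, 30)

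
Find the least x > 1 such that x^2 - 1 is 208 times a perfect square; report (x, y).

First expand sqrt(208) as a continued fraction. With x_i = (sqrt(208) + m_i)/d_i and (m_0, d_0) = (0, 1): a_0 = floor(sqrt(208)) = 14, since 14^2 = 196 <= 208 < 225 = 15^2.
Iterate m_{i+1} = d_i*a_i - m_i, d_{i+1} = (208 - m_{i+1}^2)/d_i, a_{i+1} = floor((a_0 + m_{i+1})/d_{i+1}):
  m_1 = 1*14 - 0 = 14, d_1 = (208 - 14^2)/1 = 12/1 = 12, a_1 = floor((14 + 14)/12) = 2.
  m_2 = 12*2 - 14 = 10, d_2 = (208 - 10^2)/12 = 108/12 = 9, a_2 = floor((14 + 10)/9) = 2.
  m_3 = 9*2 - 10 = 8, d_3 = (208 - 8^2)/9 = 144/9 = 16, a_3 = floor((14 + 8)/16) = 1.
  m_4 = 16*1 - 8 = 8, d_4 = (208 - 8^2)/16 = 144/16 = 9, a_4 = floor((14 + 8)/9) = 2.
  m_5 = 9*2 - 8 = 10, d_5 = (208 - 10^2)/9 = 108/9 = 12, a_5 = floor((14 + 10)/12) = 2.
  m_6 = 12*2 - 10 = 14, d_6 = (208 - 14^2)/12 = 12/12 = 1, a_6 = floor((14 + 14)/1) = 28.
  m_7 = 1*28 - 14 = 14, d_7 = (208 - 14^2)/1 = 12/1 = 12: (m_7, d_7) = (m_1, d_1) = (14, 12), so from here the quotients repeat a_1, ..., a_6; the period length is 6.
So sqrt(208) = [14; (2, 2, 1, 2, 2, 28)] with period length k = 6.
k is even, so the fundamental solution of x^2 - 208y^2 = 1 is (p_{k-1}, q_{k-1}) = (p_5, q_5); compute convergents through index 5.
Convergents (p_i = a_i*p_{i-1} + p_{i-2}, q_i = a_i*q_{i-1} + q_{i-2} with p_{-2}=0, p_{-1}=1, q_{-2}=1, q_{-1}=0):
  i=0: a_0=14, p_0 = 14*1 + 0 = 14, q_0 = 14*0 + 1 = 1.
  i=1: a_1=2, p_1 = 2*14 + 1 = 29, q_1 = 2*1 + 0 = 2.
  i=2: a_2=2, p_2 = 2*29 + 14 = 72, q_2 = 2*2 + 1 = 5.
  i=3: a_3=1, p_3 = 1*72 + 29 = 101, q_3 = 1*5 + 2 = 7.
  i=4: a_4=2, p_4 = 2*101 + 72 = 274, q_4 = 2*7 + 5 = 19.
  i=5: a_5=2, p_5 = 2*274 + 101 = 649, q_5 = 2*19 + 7 = 45.
Check: 649^2 - 208*45^2 = 421201 - 421200 = 1, so (x, y) = (649, 45) solves the equation, and by the theorem it is the least positive solution.

(x, y) = (649, 45)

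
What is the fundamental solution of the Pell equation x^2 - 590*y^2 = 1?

First expand sqrt(590) as a continued fraction. With x_i = (sqrt(590) + m_i)/d_i and (m_0, d_0) = (0, 1): a_0 = floor(sqrt(590)) = 24, since 24^2 = 576 <= 590 < 625 = 25^2.
Iterate m_{i+1} = d_i*a_i - m_i, d_{i+1} = (590 - m_{i+1}^2)/d_i, a_{i+1} = floor((a_0 + m_{i+1})/d_{i+1}):
  m_1 = 1*24 - 0 = 24, d_1 = (590 - 24^2)/1 = 14/1 = 14, a_1 = floor((24 + 24)/14) = 3.
  m_2 = 14*3 - 24 = 18, d_2 = (590 - 18^2)/14 = 266/14 = 19, a_2 = floor((24 + 18)/19) = 2.
  m_3 = 19*2 - 18 = 20, d_3 = (590 - 20^2)/19 = 190/19 = 10, a_3 = floor((24 + 20)/10) = 4.
  m_4 = 10*4 - 20 = 20, d_4 = (590 - 20^2)/10 = 190/10 = 19, a_4 = floor((24 + 20)/19) = 2.
  m_5 = 19*2 - 20 = 18, d_5 = (590 - 18^2)/19 = 266/19 = 14, a_5 = floor((24 + 18)/14) = 3.
  m_6 = 14*3 - 18 = 24, d_6 = (590 - 24^2)/14 = 14/14 = 1, a_6 = floor((24 + 24)/1) = 48.
  m_7 = 1*48 - 24 = 24, d_7 = (590 - 24^2)/1 = 14/1 = 14: (m_7, d_7) = (m_1, d_1) = (24, 14), so from here the quotients repeat a_1, ..., a_6; the period length is 6.
So sqrt(590) = [24; (3, 2, 4, 2, 3, 48)] with period length k = 6.
k is even, so the fundamental solution of x^2 - 590y^2 = 1 is (p_{k-1}, q_{k-1}) = (p_5, q_5); compute convergents through index 5.
Convergents (p_i = a_i*p_{i-1} + p_{i-2}, q_i = a_i*q_{i-1} + q_{i-2} with p_{-2}=0, p_{-1}=1, q_{-2}=1, q_{-1}=0):
  i=0: a_0=24, p_0 = 24*1 + 0 = 24, q_0 = 24*0 + 1 = 1.
  i=1: a_1=3, p_1 = 3*24 + 1 = 73, q_1 = 3*1 + 0 = 3.
  i=2: a_2=2, p_2 = 2*73 + 24 = 170, q_2 = 2*3 + 1 = 7.
  i=3: a_3=4, p_3 = 4*170 + 73 = 753, q_3 = 4*7 + 3 = 31.
  i=4: a_4=2, p_4 = 2*753 + 170 = 1676, q_4 = 2*31 + 7 = 69.
  i=5: a_5=3, p_5 = 3*1676 + 753 = 5781, q_5 = 3*69 + 31 = 238.
Check: 5781^2 - 590*238^2 = 33419961 - 33419960 = 1, so (x, y) = (5781, 238) solves the equation, and by the theorem it is the least positive solution.

(x, y) = (5781, 238)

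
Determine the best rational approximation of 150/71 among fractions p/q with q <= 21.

Expand x = 150/71 as a continued fraction with the Euclidean algorithm:
  150 = 2*71 + 8, so a_0 = 2.
  71 = 8*8 + 7, so a_1 = 8.
  8 = 1*7 + 1, so a_2 = 1.
  7 = 7*1 + 0, so a_3 = 7.
so x = [2; 8, 1, 7].
Convergents (p_i = a_i*p_{i-1} + p_{i-2}, q_i = a_i*q_{i-1} + q_{i-2} with p_{-2}=0, p_{-1}=1, q_{-2}=1, q_{-1}=0), until the denominator exceeds 21:
  i=0: a_0=2, p_0 = 2*1 + 0 = 2, q_0 = 2*0 + 1 = 1.
  i=1: a_1=8, p_1 = 8*2 + 1 = 17, q_1 = 8*1 + 0 = 8.
  i=2: a_2=1, p_2 = 1*17 + 2 = 19, q_2 = 1*8 + 1 = 9.
  i=3: a_3=7, p_3 = 7*19 + 17 = 150, q_3 = 7*9 + 8 = 71.
q_3 = 71 > 21, so the last convergent with denominator <= 21 is p_2/q_2 = 19/9.
The closest fraction with denominator <= 21 is either p_2/q_2 or the intermediate fraction (k*p_2 + p_1)/(k*q_2 + q_1) with the largest k >= 1 whose denominator stays <= 21; these approach x as k grows, and every other convergent or intermediate fraction in range is farther away.
Largest k: floor((21 - q_1)/q_2) = floor((21 - 8)/9) = 1.
That gives (1*19 + 17)/(1*9 + 8) = 36/17.
Compare the errors: |x - 19/9| = |150*9 - 19*71|/(71*9) = 1/639, and |x - 36/17| = |150*17 - 36*71|/(71*17) = 6/1207.
Cross-multiplying, 1*1207 = 1207 < 3834 = 6*639, so 1/639 is smaller: the convergent 19/9 is closer to x than 36/17.

19/9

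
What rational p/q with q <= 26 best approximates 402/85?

Expand x = 402/85 as a continued fraction with the Euclidean algorithm:
  402 = 4*85 + 62, so a_0 = 4.
  85 = 1*62 + 23, so a_1 = 1.
  62 = 2*23 + 16, so a_2 = 2.
  23 = 1*16 + 7, so a_3 = 1.
  16 = 2*7 + 2, so a_4 = 2.
  7 = 3*2 + 1, so a_5 = 3.
  2 = 2*1 + 0, so a_6 = 2.
so x = [4; 1, 2, 1, 2, 3, 2].
Convergents (p_i = a_i*p_{i-1} + p_{i-2}, q_i = a_i*q_{i-1} + q_{i-2} with p_{-2}=0, p_{-1}=1, q_{-2}=1, q_{-1}=0), until the denominator exceeds 26:
  i=0: a_0=4, p_0 = 4*1 + 0 = 4, q_0 = 4*0 + 1 = 1.
  i=1: a_1=1, p_1 = 1*4 + 1 = 5, q_1 = 1*1 + 0 = 1.
  i=2: a_2=2, p_2 = 2*5 + 4 = 14, q_2 = 2*1 + 1 = 3.
  i=3: a_3=1, p_3 = 1*14 + 5 = 19, q_3 = 1*3 + 1 = 4.
  i=4: a_4=2, p_4 = 2*19 + 14 = 52, q_4 = 2*4 + 3 = 11.
  i=5: a_5=3, p_5 = 3*52 + 19 = 175, q_5 = 3*11 + 4 = 37.
q_5 = 37 > 26, so the last convergent with denominator <= 26 is p_4/q_4 = 52/11.
The closest fraction with denominator <= 26 is either p_4/q_4 or the intermediate fraction (k*p_4 + p_3)/(k*q_4 + q_3) with the largest k >= 1 whose denominator stays <= 26; these approach x as k grows, and every other convergent or intermediate fraction in range is farther away.
Largest k: floor((26 - q_3)/q_4) = floor((26 - 4)/11) = 2.
That gives (2*52 + 19)/(2*11 + 4) = 123/26.
Compare the errors: |x - 52/11| = |402*11 - 52*85|/(85*11) = 2/935, and |x - 123/26| = |402*26 - 123*85|/(85*26) = 3/2210.
Cross-multiplying, 3*935 = 2805 < 4420 = 2*2210, so 3/2210 is smaller: the intermediate fraction 123/26 is closer to x than 52/11.

123/26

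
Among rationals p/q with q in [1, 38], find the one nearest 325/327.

1/1

Expand x = 325/327 as a continued fraction with the Euclidean algorithm:
  325 = 0*327 + 325, so a_0 = 0.
  327 = 1*325 + 2, so a_1 = 1.
  325 = 162*2 + 1, so a_2 = 162.
  2 = 2*1 + 0, so a_3 = 2.
so x = [0; 1, 162, 2].
Convergents (p_i = a_i*p_{i-1} + p_{i-2}, q_i = a_i*q_{i-1} + q_{i-2} with p_{-2}=0, p_{-1}=1, q_{-2}=1, q_{-1}=0), until the denominator exceeds 38:
  i=0: a_0=0, p_0 = 0*1 + 0 = 0, q_0 = 0*0 + 1 = 1.
  i=1: a_1=1, p_1 = 1*0 + 1 = 1, q_1 = 1*1 + 0 = 1.
  i=2: a_2=162, p_2 = 162*1 + 0 = 162, q_2 = 162*1 + 1 = 163.
q_2 = 163 > 38, so the last convergent with denominator <= 38 is p_1/q_1 = 1/1.
The closest fraction with denominator <= 38 is either p_1/q_1 or the intermediate fraction (k*p_1 + p_0)/(k*q_1 + q_0) with the largest k >= 1 whose denominator stays <= 38; these approach x as k grows, and every other convergent or intermediate fraction in range is farther away.
Largest k: floor((38 - q_0)/q_1) = floor((38 - 1)/1) = 37.
That gives (37*1 + 0)/(37*1 + 1) = 37/38.
Compare the errors: |x - 1/1| = |325*1 - 1*327|/(327*1) = 2/327, and |x - 37/38| = |325*38 - 37*327|/(327*38) = 251/12426.
Cross-multiplying, 2*12426 = 24852 < 82077 = 251*327, so 2/327 is smaller: the convergent 1/1 is closer to x than 37/38.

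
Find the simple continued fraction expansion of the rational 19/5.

Run the Euclidean algorithm on 19 and 5; the successive quotients are the partial quotients a_0, a_1, ... (each step inverts the fractional part left over by the previous one):
  19 = 3*5 + 4, so a_0 = 3.
  5 = 1*4 + 1, so a_1 = 1.
  4 = 4*1 + 0, so a_2 = 4.
The remainder reaches 0 after 3 divisions, so the expansion has 3 partial quotients, read off in order.

[3; 1, 4]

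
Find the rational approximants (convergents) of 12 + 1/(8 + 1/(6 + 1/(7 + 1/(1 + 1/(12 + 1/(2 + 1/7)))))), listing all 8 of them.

Using the convergent recurrence p_i = a_i*p_{i-1} + p_{i-2}, q_i = a_i*q_{i-1} + q_{i-2} with p_{-2}=0, p_{-1}=1, q_{-2}=1, q_{-1}=0:
  i=0: a_0=12, p_0 = 12*1 + 0 = 12, q_0 = 12*0 + 1 = 1.
  i=1: a_1=8, p_1 = 8*12 + 1 = 97, q_1 = 8*1 + 0 = 8.
  i=2: a_2=6, p_2 = 6*97 + 12 = 594, q_2 = 6*8 + 1 = 49.
  i=3: a_3=7, p_3 = 7*594 + 97 = 4255, q_3 = 7*49 + 8 = 351.
  i=4: a_4=1, p_4 = 1*4255 + 594 = 4849, q_4 = 1*351 + 49 = 400.
  i=5: a_5=12, p_5 = 12*4849 + 4255 = 62443, q_5 = 12*400 + 351 = 5151.
  i=6: a_6=2, p_6 = 2*62443 + 4849 = 129735, q_6 = 2*5151 + 400 = 10702.
  i=7: a_7=7, p_7 = 7*129735 + 62443 = 970588, q_7 = 7*10702 + 5151 = 80065.

12/1, 97/8, 594/49, 4255/351, 4849/400, 62443/5151, 129735/10702, 970588/80065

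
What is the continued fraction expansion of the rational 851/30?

[28; 2, 1, 2, 1, 2]

Run the Euclidean algorithm on 851 and 30; the successive quotients are the partial quotients a_0, a_1, ... (each step inverts the fractional part left over by the previous one):
  851 = 28*30 + 11, so a_0 = 28.
  30 = 2*11 + 8, so a_1 = 2.
  11 = 1*8 + 3, so a_2 = 1.
  8 = 2*3 + 2, so a_3 = 2.
  3 = 1*2 + 1, so a_4 = 1.
  2 = 2*1 + 0, so a_5 = 2.
The remainder reaches 0 after 6 divisions, so the expansion has 6 partial quotients, read off in order.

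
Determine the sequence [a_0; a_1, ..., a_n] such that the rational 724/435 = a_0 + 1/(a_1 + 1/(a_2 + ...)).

[1; 1, 1, 1, 47, 1, 2]

Run the Euclidean algorithm on 724 and 435; the successive quotients are the partial quotients a_0, a_1, ... (each step inverts the fractional part left over by the previous one):
  724 = 1*435 + 289, so a_0 = 1.
  435 = 1*289 + 146, so a_1 = 1.
  289 = 1*146 + 143, so a_2 = 1.
  146 = 1*143 + 3, so a_3 = 1.
  143 = 47*3 + 2, so a_4 = 47.
  3 = 1*2 + 1, so a_5 = 1.
  2 = 2*1 + 0, so a_6 = 2.
The remainder reaches 0 after 7 divisions, so the expansion has 7 partial quotients, read off in order.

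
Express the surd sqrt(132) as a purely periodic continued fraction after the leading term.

Write x_i = (sqrt(132) + m_i)/d_i with (m_0, d_0) = (0, 1). a_0 = floor(sqrt(132)) = 11, since 11^2 = 121 <= 132 < 144 = 12^2.
Iterate m_{i+1} = d_i*a_i - m_i, d_{i+1} = (132 - m_{i+1}^2)/d_i, a_{i+1} = floor((a_0 + m_{i+1})/d_{i+1}):
  m_1 = 1*11 - 0 = 11, d_1 = (132 - 11^2)/1 = 11/1 = 11, a_1 = floor((11 + 11)/11) = 2.
  m_2 = 11*2 - 11 = 11, d_2 = (132 - 11^2)/11 = 11/11 = 1, a_2 = floor((11 + 11)/1) = 22.
  m_3 = 1*22 - 11 = 11, d_3 = (132 - 11^2)/1 = 11/1 = 11: (m_3, d_3) = (m_1, d_1) = (11, 11), so from here the quotients repeat a_1, a_2; the period length is 2.
Hence the expansion of sqrt(132) is a_0 = 11 followed by the repeating block 2, 22 (period 2).

[11; (2, 22)]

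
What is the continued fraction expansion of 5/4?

Run the Euclidean algorithm on 5 and 4; the successive quotients are the partial quotients a_0, a_1, ... (each step inverts the fractional part left over by the previous one):
  5 = 1*4 + 1, so a_0 = 1.
  4 = 4*1 + 0, so a_1 = 4.
The remainder reaches 0 after 2 divisions, so the expansion has 2 partial quotients, read off in order.

[1; 4]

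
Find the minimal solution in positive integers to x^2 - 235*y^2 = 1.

First expand sqrt(235) as a continued fraction. With x_i = (sqrt(235) + m_i)/d_i and (m_0, d_0) = (0, 1): a_0 = floor(sqrt(235)) = 15, since 15^2 = 225 <= 235 < 256 = 16^2.
Iterate m_{i+1} = d_i*a_i - m_i, d_{i+1} = (235 - m_{i+1}^2)/d_i, a_{i+1} = floor((a_0 + m_{i+1})/d_{i+1}):
  m_1 = 1*15 - 0 = 15, d_1 = (235 - 15^2)/1 = 10/1 = 10, a_1 = floor((15 + 15)/10) = 3.
  m_2 = 10*3 - 15 = 15, d_2 = (235 - 15^2)/10 = 10/10 = 1, a_2 = floor((15 + 15)/1) = 30.
  m_3 = 1*30 - 15 = 15, d_3 = (235 - 15^2)/1 = 10/1 = 10: (m_3, d_3) = (m_1, d_1) = (15, 10), so from here the quotients repeat a_1, a_2; the period length is 2.
So sqrt(235) = [15; (3, 30)] with period length k = 2.
k is even, so the fundamental solution of x^2 - 235y^2 = 1 is (p_{k-1}, q_{k-1}) = (p_1, q_1); compute convergents through index 1.
Convergents (p_i = a_i*p_{i-1} + p_{i-2}, q_i = a_i*q_{i-1} + q_{i-2} with p_{-2}=0, p_{-1}=1, q_{-2}=1, q_{-1}=0):
  i=0: a_0=15, p_0 = 15*1 + 0 = 15, q_0 = 15*0 + 1 = 1.
  i=1: a_1=3, p_1 = 3*15 + 1 = 46, q_1 = 3*1 + 0 = 3.
Check: 46^2 - 235*3^2 = 2116 - 2115 = 1, so (x, y) = (46, 3) solves the equation, and by the theorem it is the least positive solution.

(x, y) = (46, 3)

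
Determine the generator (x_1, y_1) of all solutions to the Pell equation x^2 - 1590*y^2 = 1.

(x, y) = (319, 8)

First expand sqrt(1590) as a continued fraction. With x_i = (sqrt(1590) + m_i)/d_i and (m_0, d_0) = (0, 1): a_0 = floor(sqrt(1590)) = 39, since 39^2 = 1521 <= 1590 < 1600 = 40^2.
Iterate m_{i+1} = d_i*a_i - m_i, d_{i+1} = (1590 - m_{i+1}^2)/d_i, a_{i+1} = floor((a_0 + m_{i+1})/d_{i+1}):
  m_1 = 1*39 - 0 = 39, d_1 = (1590 - 39^2)/1 = 69/1 = 69, a_1 = floor((39 + 39)/69) = 1.
  m_2 = 69*1 - 39 = 30, d_2 = (1590 - 30^2)/69 = 690/69 = 10, a_2 = floor((39 + 30)/10) = 6.
  m_3 = 10*6 - 30 = 30, d_3 = (1590 - 30^2)/10 = 690/10 = 69, a_3 = floor((39 + 30)/69) = 1.
  m_4 = 69*1 - 30 = 39, d_4 = (1590 - 39^2)/69 = 69/69 = 1, a_4 = floor((39 + 39)/1) = 78.
  m_5 = 1*78 - 39 = 39, d_5 = (1590 - 39^2)/1 = 69/1 = 69: (m_5, d_5) = (m_1, d_1) = (39, 69), so from here the quotients repeat a_1, ..., a_4; the period length is 4.
So sqrt(1590) = [39; (1, 6, 1, 78)] with period length k = 4.
k is even, so the fundamental solution of x^2 - 1590y^2 = 1 is (p_{k-1}, q_{k-1}) = (p_3, q_3); compute convergents through index 3.
Convergents (p_i = a_i*p_{i-1} + p_{i-2}, q_i = a_i*q_{i-1} + q_{i-2} with p_{-2}=0, p_{-1}=1, q_{-2}=1, q_{-1}=0):
  i=0: a_0=39, p_0 = 39*1 + 0 = 39, q_0 = 39*0 + 1 = 1.
  i=1: a_1=1, p_1 = 1*39 + 1 = 40, q_1 = 1*1 + 0 = 1.
  i=2: a_2=6, p_2 = 6*40 + 39 = 279, q_2 = 6*1 + 1 = 7.
  i=3: a_3=1, p_3 = 1*279 + 40 = 319, q_3 = 1*7 + 1 = 8.
Check: 319^2 - 1590*8^2 = 101761 - 101760 = 1, so (x, y) = (319, 8) solves the equation, and by the theorem it is the least positive solution.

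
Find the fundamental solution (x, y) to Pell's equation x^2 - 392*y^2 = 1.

(x, y) = (99, 5)

First expand sqrt(392) as a continued fraction. With x_i = (sqrt(392) + m_i)/d_i and (m_0, d_0) = (0, 1): a_0 = floor(sqrt(392)) = 19, since 19^2 = 361 <= 392 < 400 = 20^2.
Iterate m_{i+1} = d_i*a_i - m_i, d_{i+1} = (392 - m_{i+1}^2)/d_i, a_{i+1} = floor((a_0 + m_{i+1})/d_{i+1}):
  m_1 = 1*19 - 0 = 19, d_1 = (392 - 19^2)/1 = 31/1 = 31, a_1 = floor((19 + 19)/31) = 1.
  m_2 = 31*1 - 19 = 12, d_2 = (392 - 12^2)/31 = 248/31 = 8, a_2 = floor((19 + 12)/8) = 3.
  m_3 = 8*3 - 12 = 12, d_3 = (392 - 12^2)/8 = 248/8 = 31, a_3 = floor((19 + 12)/31) = 1.
  m_4 = 31*1 - 12 = 19, d_4 = (392 - 19^2)/31 = 31/31 = 1, a_4 = floor((19 + 19)/1) = 38.
  m_5 = 1*38 - 19 = 19, d_5 = (392 - 19^2)/1 = 31/1 = 31: (m_5, d_5) = (m_1, d_1) = (19, 31), so from here the quotients repeat a_1, ..., a_4; the period length is 4.
So sqrt(392) = [19; (1, 3, 1, 38)] with period length k = 4.
k is even, so the fundamental solution of x^2 - 392y^2 = 1 is (p_{k-1}, q_{k-1}) = (p_3, q_3); compute convergents through index 3.
Convergents (p_i = a_i*p_{i-1} + p_{i-2}, q_i = a_i*q_{i-1} + q_{i-2} with p_{-2}=0, p_{-1}=1, q_{-2}=1, q_{-1}=0):
  i=0: a_0=19, p_0 = 19*1 + 0 = 19, q_0 = 19*0 + 1 = 1.
  i=1: a_1=1, p_1 = 1*19 + 1 = 20, q_1 = 1*1 + 0 = 1.
  i=2: a_2=3, p_2 = 3*20 + 19 = 79, q_2 = 3*1 + 1 = 4.
  i=3: a_3=1, p_3 = 1*79 + 20 = 99, q_3 = 1*4 + 1 = 5.
Check: 99^2 - 392*5^2 = 9801 - 9800 = 1, so (x, y) = (99, 5) solves the equation, and by the theorem it is the least positive solution.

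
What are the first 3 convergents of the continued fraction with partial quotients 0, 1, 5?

Using the convergent recurrence p_i = a_i*p_{i-1} + p_{i-2}, q_i = a_i*q_{i-1} + q_{i-2} with p_{-2}=0, p_{-1}=1, q_{-2}=1, q_{-1}=0:
  i=0: a_0=0, p_0 = 0*1 + 0 = 0, q_0 = 0*0 + 1 = 1.
  i=1: a_1=1, p_1 = 1*0 + 1 = 1, q_1 = 1*1 + 0 = 1.
  i=2: a_2=5, p_2 = 5*1 + 0 = 5, q_2 = 5*1 + 1 = 6.

0/1, 1/1, 5/6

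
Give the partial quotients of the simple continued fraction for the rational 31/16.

[1; 1, 15]

Run the Euclidean algorithm on 31 and 16; the successive quotients are the partial quotients a_0, a_1, ... (each step inverts the fractional part left over by the previous one):
  31 = 1*16 + 15, so a_0 = 1.
  16 = 1*15 + 1, so a_1 = 1.
  15 = 15*1 + 0, so a_2 = 15.
The remainder reaches 0 after 3 divisions, so the expansion has 3 partial quotients, read off in order.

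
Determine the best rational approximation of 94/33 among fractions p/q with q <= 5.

Expand x = 94/33 as a continued fraction with the Euclidean algorithm:
  94 = 2*33 + 28, so a_0 = 2.
  33 = 1*28 + 5, so a_1 = 1.
  28 = 5*5 + 3, so a_2 = 5.
  5 = 1*3 + 2, so a_3 = 1.
  3 = 1*2 + 1, so a_4 = 1.
  2 = 2*1 + 0, so a_5 = 2.
so x = [2; 1, 5, 1, 1, 2].
Convergents (p_i = a_i*p_{i-1} + p_{i-2}, q_i = a_i*q_{i-1} + q_{i-2} with p_{-2}=0, p_{-1}=1, q_{-2}=1, q_{-1}=0), until the denominator exceeds 5:
  i=0: a_0=2, p_0 = 2*1 + 0 = 2, q_0 = 2*0 + 1 = 1.
  i=1: a_1=1, p_1 = 1*2 + 1 = 3, q_1 = 1*1 + 0 = 1.
  i=2: a_2=5, p_2 = 5*3 + 2 = 17, q_2 = 5*1 + 1 = 6.
q_2 = 6 > 5, so the last convergent with denominator <= 5 is p_1/q_1 = 3/1.
The closest fraction with denominator <= 5 is either p_1/q_1 or the intermediate fraction (k*p_1 + p_0)/(k*q_1 + q_0) with the largest k >= 1 whose denominator stays <= 5; these approach x as k grows, and every other convergent or intermediate fraction in range is farther away.
Largest k: floor((5 - q_0)/q_1) = floor((5 - 1)/1) = 4.
That gives (4*3 + 2)/(4*1 + 1) = 14/5.
Compare the errors: |x - 3/1| = |94*1 - 3*33|/(33*1) = 5/33, and |x - 14/5| = |94*5 - 14*33|/(33*5) = 8/165.
Cross-multiplying, 8*33 = 264 < 825 = 5*165, so 8/165 is smaller: the intermediate fraction 14/5 is closer to x than 3/1.

14/5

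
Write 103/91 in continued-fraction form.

[1; 7, 1, 1, 2, 2]

Run the Euclidean algorithm on 103 and 91; the successive quotients are the partial quotients a_0, a_1, ... (each step inverts the fractional part left over by the previous one):
  103 = 1*91 + 12, so a_0 = 1.
  91 = 7*12 + 7, so a_1 = 7.
  12 = 1*7 + 5, so a_2 = 1.
  7 = 1*5 + 2, so a_3 = 1.
  5 = 2*2 + 1, so a_4 = 2.
  2 = 2*1 + 0, so a_5 = 2.
The remainder reaches 0 after 6 divisions, so the expansion has 6 partial quotients, read off in order.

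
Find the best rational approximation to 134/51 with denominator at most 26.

21/8

Expand x = 134/51 as a continued fraction with the Euclidean algorithm:
  134 = 2*51 + 32, so a_0 = 2.
  51 = 1*32 + 19, so a_1 = 1.
  32 = 1*19 + 13, so a_2 = 1.
  19 = 1*13 + 6, so a_3 = 1.
  13 = 2*6 + 1, so a_4 = 2.
  6 = 6*1 + 0, so a_5 = 6.
so x = [2; 1, 1, 1, 2, 6].
Convergents (p_i = a_i*p_{i-1} + p_{i-2}, q_i = a_i*q_{i-1} + q_{i-2} with p_{-2}=0, p_{-1}=1, q_{-2}=1, q_{-1}=0), until the denominator exceeds 26:
  i=0: a_0=2, p_0 = 2*1 + 0 = 2, q_0 = 2*0 + 1 = 1.
  i=1: a_1=1, p_1 = 1*2 + 1 = 3, q_1 = 1*1 + 0 = 1.
  i=2: a_2=1, p_2 = 1*3 + 2 = 5, q_2 = 1*1 + 1 = 2.
  i=3: a_3=1, p_3 = 1*5 + 3 = 8, q_3 = 1*2 + 1 = 3.
  i=4: a_4=2, p_4 = 2*8 + 5 = 21, q_4 = 2*3 + 2 = 8.
  i=5: a_5=6, p_5 = 6*21 + 8 = 134, q_5 = 6*8 + 3 = 51.
q_5 = 51 > 26, so the last convergent with denominator <= 26 is p_4/q_4 = 21/8.
The closest fraction with denominator <= 26 is either p_4/q_4 or the intermediate fraction (k*p_4 + p_3)/(k*q_4 + q_3) with the largest k >= 1 whose denominator stays <= 26; these approach x as k grows, and every other convergent or intermediate fraction in range is farther away.
Largest k: floor((26 - q_3)/q_4) = floor((26 - 3)/8) = 2.
That gives (2*21 + 8)/(2*8 + 3) = 50/19.
Compare the errors: |x - 21/8| = |134*8 - 21*51|/(51*8) = 1/408, and |x - 50/19| = |134*19 - 50*51|/(51*19) = 4/969.
Cross-multiplying, 1*969 = 969 < 1632 = 4*408, so 1/408 is smaller: the convergent 21/8 is closer to x than 50/19.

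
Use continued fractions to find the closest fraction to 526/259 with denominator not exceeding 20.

41/20

Expand x = 526/259 as a continued fraction with the Euclidean algorithm:
  526 = 2*259 + 8, so a_0 = 2.
  259 = 32*8 + 3, so a_1 = 32.
  8 = 2*3 + 2, so a_2 = 2.
  3 = 1*2 + 1, so a_3 = 1.
  2 = 2*1 + 0, so a_4 = 2.
so x = [2; 32, 2, 1, 2].
Convergents (p_i = a_i*p_{i-1} + p_{i-2}, q_i = a_i*q_{i-1} + q_{i-2} with p_{-2}=0, p_{-1}=1, q_{-2}=1, q_{-1}=0), until the denominator exceeds 20:
  i=0: a_0=2, p_0 = 2*1 + 0 = 2, q_0 = 2*0 + 1 = 1.
  i=1: a_1=32, p_1 = 32*2 + 1 = 65, q_1 = 32*1 + 0 = 32.
q_1 = 32 > 20, so the last convergent with denominator <= 20 is p_0/q_0 = 2/1.
The closest fraction with denominator <= 20 is either p_0/q_0 or the intermediate fraction (k*p_0 + p_{-1})/(k*q_0 + q_{-1}) with the largest k >= 1 whose denominator stays <= 20; these approach x as k grows, and every other convergent or intermediate fraction in range is farther away.
Largest k: floor((20 - q_{-1})/q_0) = floor((20 - 0)/1) = 20 (using the seeds p_{-1} = 1, q_{-1} = 0).
That gives (20*2 + 1)/(20*1 + 0) = 41/20.
Compare the errors: |x - 2/1| = |526*1 - 2*259|/(259*1) = 8/259, and |x - 41/20| = |526*20 - 41*259|/(259*20) = 99/5180.
Cross-multiplying, 99*259 = 25641 < 41440 = 8*5180, so 99/5180 is smaller: the intermediate fraction 41/20 is closer to x than 2/1.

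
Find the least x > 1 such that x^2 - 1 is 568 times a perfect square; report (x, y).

(x, y) = (143, 6)

First expand sqrt(568) as a continued fraction. With x_i = (sqrt(568) + m_i)/d_i and (m_0, d_0) = (0, 1): a_0 = floor(sqrt(568)) = 23, since 23^2 = 529 <= 568 < 576 = 24^2.
Iterate m_{i+1} = d_i*a_i - m_i, d_{i+1} = (568 - m_{i+1}^2)/d_i, a_{i+1} = floor((a_0 + m_{i+1})/d_{i+1}):
  m_1 = 1*23 - 0 = 23, d_1 = (568 - 23^2)/1 = 39/1 = 39, a_1 = floor((23 + 23)/39) = 1.
  m_2 = 39*1 - 23 = 16, d_2 = (568 - 16^2)/39 = 312/39 = 8, a_2 = floor((23 + 16)/8) = 4.
  m_3 = 8*4 - 16 = 16, d_3 = (568 - 16^2)/8 = 312/8 = 39, a_3 = floor((23 + 16)/39) = 1.
  m_4 = 39*1 - 16 = 23, d_4 = (568 - 23^2)/39 = 39/39 = 1, a_4 = floor((23 + 23)/1) = 46.
  m_5 = 1*46 - 23 = 23, d_5 = (568 - 23^2)/1 = 39/1 = 39: (m_5, d_5) = (m_1, d_1) = (23, 39), so from here the quotients repeat a_1, ..., a_4; the period length is 4.
So sqrt(568) = [23; (1, 4, 1, 46)] with period length k = 4.
k is even, so the fundamental solution of x^2 - 568y^2 = 1 is (p_{k-1}, q_{k-1}) = (p_3, q_3); compute convergents through index 3.
Convergents (p_i = a_i*p_{i-1} + p_{i-2}, q_i = a_i*q_{i-1} + q_{i-2} with p_{-2}=0, p_{-1}=1, q_{-2}=1, q_{-1}=0):
  i=0: a_0=23, p_0 = 23*1 + 0 = 23, q_0 = 23*0 + 1 = 1.
  i=1: a_1=1, p_1 = 1*23 + 1 = 24, q_1 = 1*1 + 0 = 1.
  i=2: a_2=4, p_2 = 4*24 + 23 = 119, q_2 = 4*1 + 1 = 5.
  i=3: a_3=1, p_3 = 1*119 + 24 = 143, q_3 = 1*5 + 1 = 6.
Check: 143^2 - 568*6^2 = 20449 - 20448 = 1, so (x, y) = (143, 6) solves the equation, and by the theorem it is the least positive solution.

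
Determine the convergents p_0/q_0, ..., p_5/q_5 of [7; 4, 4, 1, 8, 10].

Using the convergent recurrence p_i = a_i*p_{i-1} + p_{i-2}, q_i = a_i*q_{i-1} + q_{i-2} with p_{-2}=0, p_{-1}=1, q_{-2}=1, q_{-1}=0:
  i=0: a_0=7, p_0 = 7*1 + 0 = 7, q_0 = 7*0 + 1 = 1.
  i=1: a_1=4, p_1 = 4*7 + 1 = 29, q_1 = 4*1 + 0 = 4.
  i=2: a_2=4, p_2 = 4*29 + 7 = 123, q_2 = 4*4 + 1 = 17.
  i=3: a_3=1, p_3 = 1*123 + 29 = 152, q_3 = 1*17 + 4 = 21.
  i=4: a_4=8, p_4 = 8*152 + 123 = 1339, q_4 = 8*21 + 17 = 185.
  i=5: a_5=10, p_5 = 10*1339 + 152 = 13542, q_5 = 10*185 + 21 = 1871.

7/1, 29/4, 123/17, 152/21, 1339/185, 13542/1871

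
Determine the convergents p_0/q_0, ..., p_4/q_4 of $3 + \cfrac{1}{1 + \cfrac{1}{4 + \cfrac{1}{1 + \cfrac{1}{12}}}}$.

3/1, 4/1, 19/5, 23/6, 295/77

Using the convergent recurrence p_i = a_i*p_{i-1} + p_{i-2}, q_i = a_i*q_{i-1} + q_{i-2} with p_{-2}=0, p_{-1}=1, q_{-2}=1, q_{-1}=0:
  i=0: a_0=3, p_0 = 3*1 + 0 = 3, q_0 = 3*0 + 1 = 1.
  i=1: a_1=1, p_1 = 1*3 + 1 = 4, q_1 = 1*1 + 0 = 1.
  i=2: a_2=4, p_2 = 4*4 + 3 = 19, q_2 = 4*1 + 1 = 5.
  i=3: a_3=1, p_3 = 1*19 + 4 = 23, q_3 = 1*5 + 1 = 6.
  i=4: a_4=12, p_4 = 12*23 + 19 = 295, q_4 = 12*6 + 5 = 77.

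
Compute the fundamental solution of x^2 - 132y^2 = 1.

(x, y) = (23, 2)

First expand sqrt(132) as a continued fraction. With x_i = (sqrt(132) + m_i)/d_i and (m_0, d_0) = (0, 1): a_0 = floor(sqrt(132)) = 11, since 11^2 = 121 <= 132 < 144 = 12^2.
Iterate m_{i+1} = d_i*a_i - m_i, d_{i+1} = (132 - m_{i+1}^2)/d_i, a_{i+1} = floor((a_0 + m_{i+1})/d_{i+1}):
  m_1 = 1*11 - 0 = 11, d_1 = (132 - 11^2)/1 = 11/1 = 11, a_1 = floor((11 + 11)/11) = 2.
  m_2 = 11*2 - 11 = 11, d_2 = (132 - 11^2)/11 = 11/11 = 1, a_2 = floor((11 + 11)/1) = 22.
  m_3 = 1*22 - 11 = 11, d_3 = (132 - 11^2)/1 = 11/1 = 11: (m_3, d_3) = (m_1, d_1) = (11, 11), so from here the quotients repeat a_1, a_2; the period length is 2.
So sqrt(132) = [11; (2, 22)] with period length k = 2.
k is even, so the fundamental solution of x^2 - 132y^2 = 1 is (p_{k-1}, q_{k-1}) = (p_1, q_1); compute convergents through index 1.
Convergents (p_i = a_i*p_{i-1} + p_{i-2}, q_i = a_i*q_{i-1} + q_{i-2} with p_{-2}=0, p_{-1}=1, q_{-2}=1, q_{-1}=0):
  i=0: a_0=11, p_0 = 11*1 + 0 = 11, q_0 = 11*0 + 1 = 1.
  i=1: a_1=2, p_1 = 2*11 + 1 = 23, q_1 = 2*1 + 0 = 2.
Check: 23^2 - 132*2^2 = 529 - 528 = 1, so (x, y) = (23, 2) solves the equation, and by the theorem it is the least positive solution.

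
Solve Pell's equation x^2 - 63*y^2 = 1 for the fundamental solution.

First expand sqrt(63) as a continued fraction. With x_i = (sqrt(63) + m_i)/d_i and (m_0, d_0) = (0, 1): a_0 = floor(sqrt(63)) = 7, since 7^2 = 49 <= 63 < 64 = 8^2.
Iterate m_{i+1} = d_i*a_i - m_i, d_{i+1} = (63 - m_{i+1}^2)/d_i, a_{i+1} = floor((a_0 + m_{i+1})/d_{i+1}):
  m_1 = 1*7 - 0 = 7, d_1 = (63 - 7^2)/1 = 14/1 = 14, a_1 = floor((7 + 7)/14) = 1.
  m_2 = 14*1 - 7 = 7, d_2 = (63 - 7^2)/14 = 14/14 = 1, a_2 = floor((7 + 7)/1) = 14.
  m_3 = 1*14 - 7 = 7, d_3 = (63 - 7^2)/1 = 14/1 = 14: (m_3, d_3) = (m_1, d_1) = (7, 14), so from here the quotients repeat a_1, a_2; the period length is 2.
So sqrt(63) = [7; (1, 14)] with period length k = 2.
k is even, so the fundamental solution of x^2 - 63y^2 = 1 is (p_{k-1}, q_{k-1}) = (p_1, q_1); compute convergents through index 1.
Convergents (p_i = a_i*p_{i-1} + p_{i-2}, q_i = a_i*q_{i-1} + q_{i-2} with p_{-2}=0, p_{-1}=1, q_{-2}=1, q_{-1}=0):
  i=0: a_0=7, p_0 = 7*1 + 0 = 7, q_0 = 7*0 + 1 = 1.
  i=1: a_1=1, p_1 = 1*7 + 1 = 8, q_1 = 1*1 + 0 = 1.
Check: 8^2 - 63*1^2 = 64 - 63 = 1, so (x, y) = (8, 1) solves the equation, and by the theorem it is the least positive solution.

(x, y) = (8, 1)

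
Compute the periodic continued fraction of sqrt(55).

[7; (2, 2, 2, 14)]

Write x_i = (sqrt(55) + m_i)/d_i with (m_0, d_0) = (0, 1). a_0 = floor(sqrt(55)) = 7, since 7^2 = 49 <= 55 < 64 = 8^2.
Iterate m_{i+1} = d_i*a_i - m_i, d_{i+1} = (55 - m_{i+1}^2)/d_i, a_{i+1} = floor((a_0 + m_{i+1})/d_{i+1}):
  m_1 = 1*7 - 0 = 7, d_1 = (55 - 7^2)/1 = 6/1 = 6, a_1 = floor((7 + 7)/6) = 2.
  m_2 = 6*2 - 7 = 5, d_2 = (55 - 5^2)/6 = 30/6 = 5, a_2 = floor((7 + 5)/5) = 2.
  m_3 = 5*2 - 5 = 5, d_3 = (55 - 5^2)/5 = 30/5 = 6, a_3 = floor((7 + 5)/6) = 2.
  m_4 = 6*2 - 5 = 7, d_4 = (55 - 7^2)/6 = 6/6 = 1, a_4 = floor((7 + 7)/1) = 14.
  m_5 = 1*14 - 7 = 7, d_5 = (55 - 7^2)/1 = 6/1 = 6: (m_5, d_5) = (m_1, d_1) = (7, 6), so from here the quotients repeat a_1, ..., a_4; the period length is 4.
Hence the expansion of sqrt(55) is a_0 = 7 followed by the repeating block 2, 2, 2, 14 (period 4).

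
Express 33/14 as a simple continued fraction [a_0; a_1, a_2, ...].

Run the Euclidean algorithm on 33 and 14; the successive quotients are the partial quotients a_0, a_1, ... (each step inverts the fractional part left over by the previous one):
  33 = 2*14 + 5, so a_0 = 2.
  14 = 2*5 + 4, so a_1 = 2.
  5 = 1*4 + 1, so a_2 = 1.
  4 = 4*1 + 0, so a_3 = 4.
The remainder reaches 0 after 4 divisions, so the expansion has 4 partial quotients, read off in order.

[2; 2, 1, 4]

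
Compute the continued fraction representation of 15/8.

Run the Euclidean algorithm on 15 and 8; the successive quotients are the partial quotients a_0, a_1, ... (each step inverts the fractional part left over by the previous one):
  15 = 1*8 + 7, so a_0 = 1.
  8 = 1*7 + 1, so a_1 = 1.
  7 = 7*1 + 0, so a_2 = 7.
The remainder reaches 0 after 3 divisions, so the expansion has 3 partial quotients, read off in order.

[1; 1, 7]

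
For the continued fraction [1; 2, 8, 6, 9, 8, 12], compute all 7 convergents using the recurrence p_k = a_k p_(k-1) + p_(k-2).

Using the convergent recurrence p_i = a_i*p_{i-1} + p_{i-2}, q_i = a_i*q_{i-1} + q_{i-2} with p_{-2}=0, p_{-1}=1, q_{-2}=1, q_{-1}=0:
  i=0: a_0=1, p_0 = 1*1 + 0 = 1, q_0 = 1*0 + 1 = 1.
  i=1: a_1=2, p_1 = 2*1 + 1 = 3, q_1 = 2*1 + 0 = 2.
  i=2: a_2=8, p_2 = 8*3 + 1 = 25, q_2 = 8*2 + 1 = 17.
  i=3: a_3=6, p_3 = 6*25 + 3 = 153, q_3 = 6*17 + 2 = 104.
  i=4: a_4=9, p_4 = 9*153 + 25 = 1402, q_4 = 9*104 + 17 = 953.
  i=5: a_5=8, p_5 = 8*1402 + 153 = 11369, q_5 = 8*953 + 104 = 7728.
  i=6: a_6=12, p_6 = 12*11369 + 1402 = 137830, q_6 = 12*7728 + 953 = 93689.

1/1, 3/2, 25/17, 153/104, 1402/953, 11369/7728, 137830/93689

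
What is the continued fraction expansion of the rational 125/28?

Run the Euclidean algorithm on 125 and 28; the successive quotients are the partial quotients a_0, a_1, ... (each step inverts the fractional part left over by the previous one):
  125 = 4*28 + 13, so a_0 = 4.
  28 = 2*13 + 2, so a_1 = 2.
  13 = 6*2 + 1, so a_2 = 6.
  2 = 2*1 + 0, so a_3 = 2.
The remainder reaches 0 after 4 divisions, so the expansion has 4 partial quotients, read off in order.

[4; 2, 6, 2]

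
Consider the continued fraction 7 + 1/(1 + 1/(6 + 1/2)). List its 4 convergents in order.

7/1, 8/1, 55/7, 118/15

Using the convergent recurrence p_i = a_i*p_{i-1} + p_{i-2}, q_i = a_i*q_{i-1} + q_{i-2} with p_{-2}=0, p_{-1}=1, q_{-2}=1, q_{-1}=0:
  i=0: a_0=7, p_0 = 7*1 + 0 = 7, q_0 = 7*0 + 1 = 1.
  i=1: a_1=1, p_1 = 1*7 + 1 = 8, q_1 = 1*1 + 0 = 1.
  i=2: a_2=6, p_2 = 6*8 + 7 = 55, q_2 = 6*1 + 1 = 7.
  i=3: a_3=2, p_3 = 2*55 + 8 = 118, q_3 = 2*7 + 1 = 15.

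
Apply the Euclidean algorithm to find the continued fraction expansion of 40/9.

[4; 2, 4]

Run the Euclidean algorithm on 40 and 9; the successive quotients are the partial quotients a_0, a_1, ... (each step inverts the fractional part left over by the previous one):
  40 = 4*9 + 4, so a_0 = 4.
  9 = 2*4 + 1, so a_1 = 2.
  4 = 4*1 + 0, so a_2 = 4.
The remainder reaches 0 after 3 divisions, so the expansion has 3 partial quotients, read off in order.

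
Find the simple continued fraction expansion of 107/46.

Run the Euclidean algorithm on 107 and 46; the successive quotients are the partial quotients a_0, a_1, ... (each step inverts the fractional part left over by the previous one):
  107 = 2*46 + 15, so a_0 = 2.
  46 = 3*15 + 1, so a_1 = 3.
  15 = 15*1 + 0, so a_2 = 15.
The remainder reaches 0 after 3 divisions, so the expansion has 3 partial quotients, read off in order.

[2; 3, 15]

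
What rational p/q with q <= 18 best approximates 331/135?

27/11

Expand x = 331/135 as a continued fraction with the Euclidean algorithm:
  331 = 2*135 + 61, so a_0 = 2.
  135 = 2*61 + 13, so a_1 = 2.
  61 = 4*13 + 9, so a_2 = 4.
  13 = 1*9 + 4, so a_3 = 1.
  9 = 2*4 + 1, so a_4 = 2.
  4 = 4*1 + 0, so a_5 = 4.
so x = [2; 2, 4, 1, 2, 4].
Convergents (p_i = a_i*p_{i-1} + p_{i-2}, q_i = a_i*q_{i-1} + q_{i-2} with p_{-2}=0, p_{-1}=1, q_{-2}=1, q_{-1}=0), until the denominator exceeds 18:
  i=0: a_0=2, p_0 = 2*1 + 0 = 2, q_0 = 2*0 + 1 = 1.
  i=1: a_1=2, p_1 = 2*2 + 1 = 5, q_1 = 2*1 + 0 = 2.
  i=2: a_2=4, p_2 = 4*5 + 2 = 22, q_2 = 4*2 + 1 = 9.
  i=3: a_3=1, p_3 = 1*22 + 5 = 27, q_3 = 1*9 + 2 = 11.
  i=4: a_4=2, p_4 = 2*27 + 22 = 76, q_4 = 2*11 + 9 = 31.
q_4 = 31 > 18, so the last convergent with denominator <= 18 is p_3/q_3 = 27/11.
The closest fraction with denominator <= 18 is either p_3/q_3 or the intermediate fraction (k*p_3 + p_2)/(k*q_3 + q_2) with the largest k >= 1 whose denominator stays <= 18; these approach x as k grows, and every other convergent or intermediate fraction in range is farther away.
Largest k: floor((18 - q_2)/q_3) = floor((18 - 9)/11) = 0.
Since k = 0, no intermediate fraction beyond p_3/q_3 has denominator <= 18, so the convergent 27/11 is the closest (its error is |331*11 - 27*135|/(135*11) = 4/1485).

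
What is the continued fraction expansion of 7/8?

Run the Euclidean algorithm on 7 and 8; the successive quotients are the partial quotients a_0, a_1, ... (each step inverts the fractional part left over by the previous one):
  7 = 0*8 + 7, so a_0 = 0.
  8 = 1*7 + 1, so a_1 = 1.
  7 = 7*1 + 0, so a_2 = 7.
The remainder reaches 0 after 3 divisions, so the expansion has 3 partial quotients, read off in order.

[0; 1, 7]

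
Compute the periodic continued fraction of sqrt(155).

[12; (2, 4, 2, 24)]

Write x_i = (sqrt(155) + m_i)/d_i with (m_0, d_0) = (0, 1). a_0 = floor(sqrt(155)) = 12, since 12^2 = 144 <= 155 < 169 = 13^2.
Iterate m_{i+1} = d_i*a_i - m_i, d_{i+1} = (155 - m_{i+1}^2)/d_i, a_{i+1} = floor((a_0 + m_{i+1})/d_{i+1}):
  m_1 = 1*12 - 0 = 12, d_1 = (155 - 12^2)/1 = 11/1 = 11, a_1 = floor((12 + 12)/11) = 2.
  m_2 = 11*2 - 12 = 10, d_2 = (155 - 10^2)/11 = 55/11 = 5, a_2 = floor((12 + 10)/5) = 4.
  m_3 = 5*4 - 10 = 10, d_3 = (155 - 10^2)/5 = 55/5 = 11, a_3 = floor((12 + 10)/11) = 2.
  m_4 = 11*2 - 10 = 12, d_4 = (155 - 12^2)/11 = 11/11 = 1, a_4 = floor((12 + 12)/1) = 24.
  m_5 = 1*24 - 12 = 12, d_5 = (155 - 12^2)/1 = 11/1 = 11: (m_5, d_5) = (m_1, d_1) = (12, 11), so from here the quotients repeat a_1, ..., a_4; the period length is 4.
Hence the expansion of sqrt(155) is a_0 = 12 followed by the repeating block 2, 4, 2, 24 (period 4).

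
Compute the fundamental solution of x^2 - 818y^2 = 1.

(x, y) = (40899, 1430)

First expand sqrt(818) as a continued fraction. With x_i = (sqrt(818) + m_i)/d_i and (m_0, d_0) = (0, 1): a_0 = floor(sqrt(818)) = 28, since 28^2 = 784 <= 818 < 841 = 29^2.
Iterate m_{i+1} = d_i*a_i - m_i, d_{i+1} = (818 - m_{i+1}^2)/d_i, a_{i+1} = floor((a_0 + m_{i+1})/d_{i+1}):
  m_1 = 1*28 - 0 = 28, d_1 = (818 - 28^2)/1 = 34/1 = 34, a_1 = floor((28 + 28)/34) = 1.
  m_2 = 34*1 - 28 = 6, d_2 = (818 - 6^2)/34 = 782/34 = 23, a_2 = floor((28 + 6)/23) = 1.
  m_3 = 23*1 - 6 = 17, d_3 = (818 - 17^2)/23 = 529/23 = 23, a_3 = floor((28 + 17)/23) = 1.
  m_4 = 23*1 - 17 = 6, d_4 = (818 - 6^2)/23 = 782/23 = 34, a_4 = floor((28 + 6)/34) = 1.
  m_5 = 34*1 - 6 = 28, d_5 = (818 - 28^2)/34 = 34/34 = 1, a_5 = floor((28 + 28)/1) = 56.
  m_6 = 1*56 - 28 = 28, d_6 = (818 - 28^2)/1 = 34/1 = 34: (m_6, d_6) = (m_1, d_1) = (28, 34), so from here the quotients repeat a_1, ..., a_5; the period length is 5.
So sqrt(818) = [28; (1, 1, 1, 1, 56)] with period length k = 5.
k is odd, so (p_{k-1}, q_{k-1}) only solves x^2 - 818y^2 = -1 and the fundamental solution of x^2 - 818y^2 = 1 is (p_{2k-1}, q_{2k-1}) = (p_9, q_9); compute convergents through index 9, running through the period twice.
Convergents (p_i = a_i*p_{i-1} + p_{i-2}, q_i = a_i*q_{i-1} + q_{i-2} with p_{-2}=0, p_{-1}=1, q_{-2}=1, q_{-1}=0):
  i=0: a_0=28, p_0 = 28*1 + 0 = 28, q_0 = 28*0 + 1 = 1.
  i=1: a_1=1, p_1 = 1*28 + 1 = 29, q_1 = 1*1 + 0 = 1.
  i=2: a_2=1, p_2 = 1*29 + 28 = 57, q_2 = 1*1 + 1 = 2.
  i=3: a_3=1, p_3 = 1*57 + 29 = 86, q_3 = 1*2 + 1 = 3.
  i=4: a_4=1, p_4 = 1*86 + 57 = 143, q_4 = 1*3 + 2 = 5.
  i=5: a_5=56, p_5 = 56*143 + 86 = 8094, q_5 = 56*5 + 3 = 283.
  i=6: a_6=1, p_6 = 1*8094 + 143 = 8237, q_6 = 1*283 + 5 = 288.
  i=7: a_7=1, p_7 = 1*8237 + 8094 = 16331, q_7 = 1*288 + 283 = 571.
  i=8: a_8=1, p_8 = 1*16331 + 8237 = 24568, q_8 = 1*571 + 288 = 859.
  i=9: a_9=1, p_9 = 1*24568 + 16331 = 40899, q_9 = 1*859 + 571 = 1430.
Indeed p_4^2 - 818*q_4^2 = 20449 - 20450 = -1, not +1.
Check: 40899^2 - 818*1430^2 = 1672728201 - 1672728200 = 1, so (x, y) = (40899, 1430) solves the equation, and by the theorem it is the least positive solution.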